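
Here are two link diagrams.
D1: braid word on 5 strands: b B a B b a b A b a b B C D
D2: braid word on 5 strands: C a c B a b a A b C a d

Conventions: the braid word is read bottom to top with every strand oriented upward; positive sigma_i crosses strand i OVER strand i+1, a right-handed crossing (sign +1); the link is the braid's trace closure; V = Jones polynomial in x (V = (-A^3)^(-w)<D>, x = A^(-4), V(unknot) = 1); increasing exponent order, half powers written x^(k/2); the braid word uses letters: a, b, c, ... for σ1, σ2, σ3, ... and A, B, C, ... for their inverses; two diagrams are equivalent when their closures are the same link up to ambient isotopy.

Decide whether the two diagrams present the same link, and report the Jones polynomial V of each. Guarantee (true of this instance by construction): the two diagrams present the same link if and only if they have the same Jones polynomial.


equivalent: yes
D1 (bracket -A^-18 + A^-14 - A^-10 + 2A^-6 - A^-2 + A^2; 14 crossings at w = +2): V = x - x^2 + 2x^3 - x^4 + x^5 - x^6
V(D2) = x - x^2 + 2x^3 - x^4 + x^5 - x^6  [12 crossings, <D> = -A^-12 + A^-8 - A^-4 + 2 - A^4 + A^8, w = +4]
observation: all 2 diagrams share one V(x), hence one class


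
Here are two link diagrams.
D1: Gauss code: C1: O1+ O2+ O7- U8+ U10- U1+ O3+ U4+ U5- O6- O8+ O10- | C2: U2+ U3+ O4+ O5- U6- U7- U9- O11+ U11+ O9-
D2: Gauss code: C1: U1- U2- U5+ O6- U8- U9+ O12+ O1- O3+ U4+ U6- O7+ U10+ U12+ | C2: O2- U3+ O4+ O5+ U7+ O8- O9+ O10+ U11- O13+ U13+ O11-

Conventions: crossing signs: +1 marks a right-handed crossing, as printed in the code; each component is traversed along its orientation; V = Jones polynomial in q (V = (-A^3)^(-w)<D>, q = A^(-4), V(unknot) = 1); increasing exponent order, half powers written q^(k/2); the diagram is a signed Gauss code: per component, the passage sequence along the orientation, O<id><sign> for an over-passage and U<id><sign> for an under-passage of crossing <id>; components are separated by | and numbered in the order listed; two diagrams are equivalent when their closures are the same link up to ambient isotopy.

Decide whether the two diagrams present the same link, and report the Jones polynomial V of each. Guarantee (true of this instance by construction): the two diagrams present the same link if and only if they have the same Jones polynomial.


same link: no
V(D1) = -q^(-1/2) - q^(1/2)  [11 crossings, <D> = A + A^5, w = +1]
D2 (bracket A^-9 + A^-1 - A^3 + A^7; 13 crossings at w = +3): V = -q^(1/2) + q^(3/2) - q^(5/2) - q^(9/2)
note: V(q) takes 2 values over 2 diagrams, fixing the grouping


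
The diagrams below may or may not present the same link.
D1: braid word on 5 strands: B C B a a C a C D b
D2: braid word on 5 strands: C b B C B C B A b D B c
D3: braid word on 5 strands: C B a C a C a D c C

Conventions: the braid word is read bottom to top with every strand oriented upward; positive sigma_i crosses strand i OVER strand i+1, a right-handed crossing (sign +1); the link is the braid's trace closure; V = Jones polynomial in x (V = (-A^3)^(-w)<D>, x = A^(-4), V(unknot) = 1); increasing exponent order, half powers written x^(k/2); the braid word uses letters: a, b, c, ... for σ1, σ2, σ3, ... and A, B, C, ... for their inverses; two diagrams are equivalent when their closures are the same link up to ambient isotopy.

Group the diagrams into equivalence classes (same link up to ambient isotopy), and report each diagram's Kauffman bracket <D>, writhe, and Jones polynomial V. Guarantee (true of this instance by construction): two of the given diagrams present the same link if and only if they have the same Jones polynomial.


equivalence classes: {D1, D3} | {D2}
D1 (bracket -A^-18 + A^-14 - A^-10 + 3A^-6 - A^-2 + A^2 - A^6; 10 crossings at w = -2): V = -x^-3 + x^-2 - x^-1 + 3 - x + x^2 - x^3
V(D2) = -x^-4 + x^-3 + x^-1  [12 crossings, <D> = A^-14 + A^-6 - A^-2, w = -6]
D3 (bracket -A^-18 + A^-14 - A^-10 + 3A^-6 - A^-2 + A^2 - A^6; 10 crossings at w = -2): V = -x^-3 + x^-2 - x^-1 + 3 - x + x^2 - x^3
key observation: V(x) takes 2 values over 3 diagrams, fixing the grouping


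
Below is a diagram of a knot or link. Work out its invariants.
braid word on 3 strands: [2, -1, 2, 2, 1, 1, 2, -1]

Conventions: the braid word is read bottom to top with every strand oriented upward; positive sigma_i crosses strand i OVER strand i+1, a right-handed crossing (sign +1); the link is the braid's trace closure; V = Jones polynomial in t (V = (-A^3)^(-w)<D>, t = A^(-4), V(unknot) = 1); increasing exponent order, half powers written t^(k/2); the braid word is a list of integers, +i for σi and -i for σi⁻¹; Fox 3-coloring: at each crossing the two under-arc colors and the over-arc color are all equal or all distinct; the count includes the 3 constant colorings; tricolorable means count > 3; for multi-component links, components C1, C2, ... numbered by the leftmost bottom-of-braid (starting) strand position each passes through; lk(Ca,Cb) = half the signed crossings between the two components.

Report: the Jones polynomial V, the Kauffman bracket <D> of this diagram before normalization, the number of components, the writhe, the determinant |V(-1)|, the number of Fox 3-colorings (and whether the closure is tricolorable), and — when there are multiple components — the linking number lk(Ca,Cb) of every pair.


Jones polynomial: V(t) = 2t - 2t^2 + 3t^3 - 3t^4 + 2t^5 - 2t^6 + t^7
<D> = A^-16 - 2A^-12 + 2A^-8 - 3A^-4 + 3 - 2A^4 + 2A^8; writhe +4
components 1, writhe +4 (8 crossings)
3-colorings: 9 of 3^8, det 15 — tricolorable
note: det 15 = |V(-1)|; divisible by 3, so tricolorable


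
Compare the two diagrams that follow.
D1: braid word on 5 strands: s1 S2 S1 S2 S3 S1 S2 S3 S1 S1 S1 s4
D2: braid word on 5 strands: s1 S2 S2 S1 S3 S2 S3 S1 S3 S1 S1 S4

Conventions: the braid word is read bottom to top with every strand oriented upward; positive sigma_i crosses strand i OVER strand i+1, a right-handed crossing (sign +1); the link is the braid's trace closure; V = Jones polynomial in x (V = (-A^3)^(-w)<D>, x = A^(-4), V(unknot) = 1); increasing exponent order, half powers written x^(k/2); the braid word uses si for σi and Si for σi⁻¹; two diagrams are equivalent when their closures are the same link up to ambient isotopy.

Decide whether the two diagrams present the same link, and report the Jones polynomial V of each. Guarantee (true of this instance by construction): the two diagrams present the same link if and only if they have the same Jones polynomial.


equivalent: yes
D1 (bracket A^-12 + A^-4 - A^8; 12 crossings at w = -8): V = -x^-8 + x^-5 + x^-3
D2 (bracket A^-18 + A^-10 - A^2; 12 crossings at w = -10): V = -x^-8 + x^-5 + x^-3
key observation: D2 (12 crossings) and D1 (12) are Markov-related braid presentations


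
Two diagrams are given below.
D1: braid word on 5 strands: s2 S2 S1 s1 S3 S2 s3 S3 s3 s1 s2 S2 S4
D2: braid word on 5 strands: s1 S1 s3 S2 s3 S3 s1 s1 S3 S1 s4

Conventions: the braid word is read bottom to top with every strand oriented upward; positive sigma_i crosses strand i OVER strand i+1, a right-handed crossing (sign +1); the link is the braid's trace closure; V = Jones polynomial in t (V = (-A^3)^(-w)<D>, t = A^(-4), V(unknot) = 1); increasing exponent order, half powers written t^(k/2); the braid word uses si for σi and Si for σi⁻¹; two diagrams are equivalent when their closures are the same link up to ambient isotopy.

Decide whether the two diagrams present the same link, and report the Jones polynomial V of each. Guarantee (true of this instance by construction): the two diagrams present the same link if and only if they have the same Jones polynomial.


equivalent: yes
V(D1) = -t^(-1/2) - t^(1/2)  (w -1, c 13, <D> = A^-5 + A^-1)
V(D2) = -t^(-1/2) - t^(1/2)  [11 crossings, <D> = A + A^5, w = +1]
key observation: Markov moves rewrite D1 (13 crossings) into D2 (11)


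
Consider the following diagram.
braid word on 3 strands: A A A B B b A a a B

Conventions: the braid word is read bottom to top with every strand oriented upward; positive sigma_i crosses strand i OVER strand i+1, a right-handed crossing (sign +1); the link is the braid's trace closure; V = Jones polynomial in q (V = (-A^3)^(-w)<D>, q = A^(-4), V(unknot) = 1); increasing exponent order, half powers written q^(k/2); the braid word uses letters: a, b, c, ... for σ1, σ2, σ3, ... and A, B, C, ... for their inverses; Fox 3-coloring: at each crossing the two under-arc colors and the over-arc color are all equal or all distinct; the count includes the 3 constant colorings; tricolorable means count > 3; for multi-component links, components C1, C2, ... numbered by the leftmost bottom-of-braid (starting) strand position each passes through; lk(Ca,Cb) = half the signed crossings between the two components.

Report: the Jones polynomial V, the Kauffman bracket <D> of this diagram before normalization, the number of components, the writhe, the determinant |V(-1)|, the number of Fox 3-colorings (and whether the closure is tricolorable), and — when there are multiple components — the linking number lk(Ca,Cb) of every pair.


V = -q^-6 + q^-5 - q^-4 + 2q^-3 - q^-2 + q^-1
<D> = A^-8 - A^-4 + 2 - A^4 + A^8 - A^12 (w = -4)
1 component over 10 crossings, w = -4
3 Fox colorings among 3^10, |V(-1)| = 7: not tricolorable
why: V spans 5 powers of q: at least 5 crossings in any diagram


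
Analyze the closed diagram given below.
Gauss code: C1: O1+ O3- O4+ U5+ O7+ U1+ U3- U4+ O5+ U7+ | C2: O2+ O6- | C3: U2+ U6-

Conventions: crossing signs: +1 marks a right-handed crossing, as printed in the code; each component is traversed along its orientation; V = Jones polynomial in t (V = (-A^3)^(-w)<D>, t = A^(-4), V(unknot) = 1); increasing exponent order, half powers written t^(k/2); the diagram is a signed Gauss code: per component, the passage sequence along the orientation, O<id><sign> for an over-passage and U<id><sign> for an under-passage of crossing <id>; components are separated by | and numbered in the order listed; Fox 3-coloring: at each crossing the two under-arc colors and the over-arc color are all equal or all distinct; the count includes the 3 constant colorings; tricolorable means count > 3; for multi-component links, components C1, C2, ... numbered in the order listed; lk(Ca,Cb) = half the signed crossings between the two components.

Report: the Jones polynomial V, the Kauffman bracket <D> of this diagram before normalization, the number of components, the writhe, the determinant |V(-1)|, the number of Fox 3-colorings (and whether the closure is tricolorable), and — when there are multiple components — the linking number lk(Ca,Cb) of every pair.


Jones polynomial: V(t) = 1 + 2t + 2t^2 + t^3 - t^4 - t^5
<D> = A^-11 + A^-7 - A^-3 - 2A - 2A^5 - A^9; writhe +3
components 3, writhe +3 (7 crossings)
linking number lk(C1,C2) = 0
lk(C1,C3): 0
lk(C2,C3) = 0
3-colorings: 81 of 3^8, det 0 — tricolorable
note: the 3 component pairs carry total linking 0


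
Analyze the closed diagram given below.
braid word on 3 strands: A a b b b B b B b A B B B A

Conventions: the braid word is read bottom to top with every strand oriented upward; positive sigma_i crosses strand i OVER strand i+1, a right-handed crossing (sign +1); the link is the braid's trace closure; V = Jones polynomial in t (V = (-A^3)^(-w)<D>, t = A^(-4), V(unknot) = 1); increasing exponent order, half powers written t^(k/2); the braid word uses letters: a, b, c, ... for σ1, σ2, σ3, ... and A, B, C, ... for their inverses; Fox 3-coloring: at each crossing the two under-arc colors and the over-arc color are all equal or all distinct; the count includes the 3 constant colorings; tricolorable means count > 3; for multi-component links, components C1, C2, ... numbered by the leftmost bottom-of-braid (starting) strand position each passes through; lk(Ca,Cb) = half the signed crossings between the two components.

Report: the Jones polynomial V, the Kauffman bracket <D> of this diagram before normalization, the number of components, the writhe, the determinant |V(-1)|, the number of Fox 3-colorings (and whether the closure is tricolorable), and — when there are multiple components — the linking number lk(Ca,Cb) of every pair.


Jones polynomial: V(t) = -t^-5 + t^-4 - t^-3 + 2t^-2 - t^-1 + 2 - t
<D> = -A^-10 + 2A^-6 - A^-2 + 2A^2 - A^6 + A^10 - A^14; writhe -2
components 1, writhe -2 (14 crossings)
3-colorings: 9 of 3^14, det 9 — tricolorable
note: the word shrinks to σ2 σ2 σ2 σ1⁻¹ σ2⁻¹ σ2⁻¹ σ2⁻¹ σ1⁻¹ after cancelling


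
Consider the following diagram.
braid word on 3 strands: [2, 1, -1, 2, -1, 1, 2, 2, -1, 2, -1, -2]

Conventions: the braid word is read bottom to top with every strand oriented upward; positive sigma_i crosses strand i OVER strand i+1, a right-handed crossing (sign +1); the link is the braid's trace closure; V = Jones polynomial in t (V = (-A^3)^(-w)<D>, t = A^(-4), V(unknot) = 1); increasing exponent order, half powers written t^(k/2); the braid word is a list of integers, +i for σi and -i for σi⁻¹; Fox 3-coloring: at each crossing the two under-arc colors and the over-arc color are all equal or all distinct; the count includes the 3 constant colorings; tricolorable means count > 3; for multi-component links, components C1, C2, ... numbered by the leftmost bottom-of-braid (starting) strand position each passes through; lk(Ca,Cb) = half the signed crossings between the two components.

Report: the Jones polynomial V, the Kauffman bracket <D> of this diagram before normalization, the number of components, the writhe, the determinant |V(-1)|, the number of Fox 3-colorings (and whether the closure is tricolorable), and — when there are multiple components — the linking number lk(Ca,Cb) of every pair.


V(t) = t^-1 - 1 + 2t - 2t^2 + 2t^3 - 2t^4 + t^5
bracket: A^-14 - 2A^-10 + 2A^-6 - 2A^-2 + 2A^2 - A^6 + A^10, w = +2
1 component, writhe +2, over 12 crossings
det 11, colorings 3 of 3^12 — not tricolorable
observation: |V(-1)| = 11: so not tricolorable, since 3 does not divide 11


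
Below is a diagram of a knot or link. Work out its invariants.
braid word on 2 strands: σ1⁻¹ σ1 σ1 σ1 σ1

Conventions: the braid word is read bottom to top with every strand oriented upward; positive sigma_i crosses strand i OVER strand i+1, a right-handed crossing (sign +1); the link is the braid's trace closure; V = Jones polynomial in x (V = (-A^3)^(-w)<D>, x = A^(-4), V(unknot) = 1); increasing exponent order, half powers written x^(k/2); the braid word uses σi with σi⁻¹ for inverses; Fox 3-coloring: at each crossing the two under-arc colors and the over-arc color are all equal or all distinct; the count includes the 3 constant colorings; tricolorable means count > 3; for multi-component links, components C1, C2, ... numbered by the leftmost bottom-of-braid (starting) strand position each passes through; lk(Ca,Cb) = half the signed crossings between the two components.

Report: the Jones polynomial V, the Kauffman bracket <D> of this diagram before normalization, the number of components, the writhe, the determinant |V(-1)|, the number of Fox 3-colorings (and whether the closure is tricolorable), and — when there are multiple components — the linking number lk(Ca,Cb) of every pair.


V(x) = x + x^3 - x^4
bracket: A^-7 - A^-3 - A^5, w = +3
1 component, writhe +3, over 5 crossings
det 3, colorings 9 of 3^5 — tricolorable
observation: V spans 3 powers of x: at least 3 crossings in any diagram


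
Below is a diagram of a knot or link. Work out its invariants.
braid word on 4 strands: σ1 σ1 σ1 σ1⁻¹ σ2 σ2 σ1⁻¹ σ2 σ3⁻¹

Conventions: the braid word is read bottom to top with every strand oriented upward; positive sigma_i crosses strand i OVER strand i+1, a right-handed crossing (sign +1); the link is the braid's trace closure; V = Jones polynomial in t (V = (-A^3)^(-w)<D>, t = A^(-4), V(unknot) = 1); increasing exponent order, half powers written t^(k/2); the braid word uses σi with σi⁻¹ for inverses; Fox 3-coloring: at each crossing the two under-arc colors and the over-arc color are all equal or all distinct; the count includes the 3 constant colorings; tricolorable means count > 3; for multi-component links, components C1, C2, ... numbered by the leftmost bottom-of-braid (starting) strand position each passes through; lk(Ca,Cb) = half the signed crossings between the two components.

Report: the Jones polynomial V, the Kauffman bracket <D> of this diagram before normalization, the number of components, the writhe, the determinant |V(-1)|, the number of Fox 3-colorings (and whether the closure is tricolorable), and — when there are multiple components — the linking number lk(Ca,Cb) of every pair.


V(t) = t - t^2 + 2t^3 - t^4 + t^5 - t^6
bracket: A^-15 - A^-11 + A^-7 - 2A^-3 + A - A^5, w = +3
1 component, writhe +3, over 9 crossings
det 7, colorings 3 of 3^9 — not tricolorable
observation: w = +3 shifts under R1 moves; the (-A^3)^(-3) factor cancels that in V


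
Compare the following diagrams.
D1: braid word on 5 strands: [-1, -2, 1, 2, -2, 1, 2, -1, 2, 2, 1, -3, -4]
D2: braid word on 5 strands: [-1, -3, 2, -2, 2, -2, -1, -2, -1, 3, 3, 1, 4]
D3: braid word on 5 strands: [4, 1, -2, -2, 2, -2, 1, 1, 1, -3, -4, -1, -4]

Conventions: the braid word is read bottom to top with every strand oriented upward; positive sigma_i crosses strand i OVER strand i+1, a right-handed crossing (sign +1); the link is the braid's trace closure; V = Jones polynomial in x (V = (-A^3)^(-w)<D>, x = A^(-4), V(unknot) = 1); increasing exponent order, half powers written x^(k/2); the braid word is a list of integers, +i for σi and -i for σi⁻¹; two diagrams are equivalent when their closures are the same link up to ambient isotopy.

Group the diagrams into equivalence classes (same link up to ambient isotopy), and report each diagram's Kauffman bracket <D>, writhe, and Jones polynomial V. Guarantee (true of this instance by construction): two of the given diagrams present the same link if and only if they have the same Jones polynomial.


grouping into links: {D1} | {D2} | {D3}
V(D1) = -x^(1/2) + x^(3/2) - x^(5/2) - x^(9/2)  (w +1, c 13, <D> = A^-15 + A^-7 - A^-3 + A)
V(D2) = -x^(-5/2) - x^(-1/2)  [13 crossings, <D> = A^-1 + A^7, w = -1]
D3 (bracket -A^-17 + A^-13 - A^-9 + 2A^-5 + A^3; 13 crossings at w = -1): V = -x^(-3/2) - 2x^(1/2) + x^(3/2) - x^(5/2) + x^(7/2)
why: comparing 3 Jones polynomials yields 3 groups


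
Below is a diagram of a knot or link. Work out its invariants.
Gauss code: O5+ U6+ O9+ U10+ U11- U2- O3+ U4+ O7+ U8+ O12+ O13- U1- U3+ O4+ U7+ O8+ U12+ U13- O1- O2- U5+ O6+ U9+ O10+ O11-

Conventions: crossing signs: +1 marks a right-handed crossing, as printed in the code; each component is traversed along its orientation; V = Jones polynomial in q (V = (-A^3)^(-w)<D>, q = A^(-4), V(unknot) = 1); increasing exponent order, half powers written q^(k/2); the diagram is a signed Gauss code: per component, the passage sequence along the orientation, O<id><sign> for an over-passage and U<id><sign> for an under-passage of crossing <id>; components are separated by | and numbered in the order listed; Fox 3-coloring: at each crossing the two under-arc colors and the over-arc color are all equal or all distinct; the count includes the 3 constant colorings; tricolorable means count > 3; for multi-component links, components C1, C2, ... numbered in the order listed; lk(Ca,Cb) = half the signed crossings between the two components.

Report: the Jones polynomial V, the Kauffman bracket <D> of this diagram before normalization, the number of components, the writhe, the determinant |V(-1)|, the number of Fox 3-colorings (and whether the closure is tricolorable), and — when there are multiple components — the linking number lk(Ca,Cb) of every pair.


V = q^2 + 2q^4 - 2q^5 + q^6 - 2q^7 + q^8
<D> = -A^-17 + 2A^-13 - A^-9 + 2A^-5 - 2A^-1 - A^7 (w = +5)
1 component over 13 crossings, w = +5
27 Fox colorings among 3^13, |V(-1)| = 9: tricolorable
why: det 9 = |V(-1)|; divisible by 3, so tricolorable


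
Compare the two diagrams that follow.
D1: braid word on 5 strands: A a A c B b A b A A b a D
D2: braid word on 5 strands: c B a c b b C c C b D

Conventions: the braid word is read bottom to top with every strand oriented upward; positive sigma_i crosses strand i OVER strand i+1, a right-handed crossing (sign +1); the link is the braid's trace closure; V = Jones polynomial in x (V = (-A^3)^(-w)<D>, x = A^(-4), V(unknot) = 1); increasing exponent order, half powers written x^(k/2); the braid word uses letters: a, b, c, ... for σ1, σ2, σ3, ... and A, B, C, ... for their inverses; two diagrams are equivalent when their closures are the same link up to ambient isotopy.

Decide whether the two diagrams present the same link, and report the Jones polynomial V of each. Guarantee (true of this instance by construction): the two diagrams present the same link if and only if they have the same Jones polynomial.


same link: no
V(D1) = x^(-7/2) - 2x^(-5/2) + x^(-3/2) - 2x^(-1/2) + x^(1/2) - x^(3/2)  [13 crossings, <D> = A^-9 - A^-5 + 2A^-1 - A^3 + 2A^7 - A^11, w = -1]
V(D2) = -2x^(1/2) + x^(3/2) - 2x^(5/2) + x^(7/2) - x^(9/2) + x^(11/2)  [11 crossings, <D> = -A^-13 + A^-9 - A^-5 + 2A^-1 - A^3 + 2A^7, w = +3]
insight: comparing 2 Jones polynomials yields 2 groups


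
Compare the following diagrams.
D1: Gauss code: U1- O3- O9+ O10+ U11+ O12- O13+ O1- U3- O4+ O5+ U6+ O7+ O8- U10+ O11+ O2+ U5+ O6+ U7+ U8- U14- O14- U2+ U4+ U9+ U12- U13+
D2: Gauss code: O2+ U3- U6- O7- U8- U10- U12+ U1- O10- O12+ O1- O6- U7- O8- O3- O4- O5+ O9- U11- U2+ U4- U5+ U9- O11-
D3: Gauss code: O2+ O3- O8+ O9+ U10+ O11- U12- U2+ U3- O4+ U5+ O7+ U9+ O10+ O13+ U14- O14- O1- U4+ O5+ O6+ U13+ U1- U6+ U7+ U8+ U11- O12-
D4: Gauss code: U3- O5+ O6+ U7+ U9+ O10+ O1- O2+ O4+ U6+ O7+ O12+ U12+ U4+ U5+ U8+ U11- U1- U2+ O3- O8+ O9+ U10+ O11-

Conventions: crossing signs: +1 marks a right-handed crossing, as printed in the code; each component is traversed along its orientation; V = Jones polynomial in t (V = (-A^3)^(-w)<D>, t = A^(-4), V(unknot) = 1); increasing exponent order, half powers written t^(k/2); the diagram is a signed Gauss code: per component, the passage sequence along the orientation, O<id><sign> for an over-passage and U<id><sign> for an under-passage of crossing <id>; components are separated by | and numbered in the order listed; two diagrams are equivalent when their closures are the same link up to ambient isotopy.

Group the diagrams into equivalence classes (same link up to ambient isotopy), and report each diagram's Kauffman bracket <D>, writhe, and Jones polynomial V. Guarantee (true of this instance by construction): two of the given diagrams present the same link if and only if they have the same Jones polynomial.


classes: {D1, D3, D4} | {D2}
V(D1) = t - t^2 + 2t^3 - t^4 + t^5 - t^6  [14 crossings, <D> = -A^-12 + A^-8 - A^-4 + 2 - A^4 + A^8, w = +4]
V(D2) = -t^-4 + t^-3 + t^-1  (w -6, c 12, <D> = A^-14 + A^-6 - A^-2)
V(D3) = t - t^2 + 2t^3 - t^4 + t^5 - t^6  (w +4, c 14, <D> = -A^-12 + A^-8 - A^-4 + 2 - A^4 + A^8)
V(D4) = t - t^2 + 2t^3 - t^4 + t^5 - t^6  [12 crossings, <D> = -A^-6 + A^-2 - A^2 + 2A^6 - A^10 + A^14, w = +6]
note: V(t) takes 2 values over 4 diagrams, fixing the grouping


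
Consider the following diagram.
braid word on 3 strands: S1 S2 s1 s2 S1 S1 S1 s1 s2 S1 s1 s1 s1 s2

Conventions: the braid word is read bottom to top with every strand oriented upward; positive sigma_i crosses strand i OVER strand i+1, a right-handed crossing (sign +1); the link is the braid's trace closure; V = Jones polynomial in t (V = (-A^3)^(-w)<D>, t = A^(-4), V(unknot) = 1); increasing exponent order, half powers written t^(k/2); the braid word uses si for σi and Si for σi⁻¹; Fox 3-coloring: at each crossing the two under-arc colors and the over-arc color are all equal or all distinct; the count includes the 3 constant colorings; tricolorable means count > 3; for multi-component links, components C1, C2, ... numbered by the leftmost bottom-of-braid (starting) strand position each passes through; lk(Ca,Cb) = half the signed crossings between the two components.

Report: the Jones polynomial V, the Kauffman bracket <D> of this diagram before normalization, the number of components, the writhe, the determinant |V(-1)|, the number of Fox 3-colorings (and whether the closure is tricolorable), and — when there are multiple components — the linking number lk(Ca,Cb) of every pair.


V(t) = -t^-1 + 2 - t + 2t^2 - t^3 + t^4 - t^5
bracket: -A^-14 + A^-10 - A^-6 + 2A^-2 - A^2 + 2A^6 - A^10, w = +2
1 component, writhe +2, over 14 crossings
det 9, colorings 9 of 3^14 — tricolorable
observation: w = +2 (over 14 crossings) is diagram-only; (-A^3)^(-2) removes it from V


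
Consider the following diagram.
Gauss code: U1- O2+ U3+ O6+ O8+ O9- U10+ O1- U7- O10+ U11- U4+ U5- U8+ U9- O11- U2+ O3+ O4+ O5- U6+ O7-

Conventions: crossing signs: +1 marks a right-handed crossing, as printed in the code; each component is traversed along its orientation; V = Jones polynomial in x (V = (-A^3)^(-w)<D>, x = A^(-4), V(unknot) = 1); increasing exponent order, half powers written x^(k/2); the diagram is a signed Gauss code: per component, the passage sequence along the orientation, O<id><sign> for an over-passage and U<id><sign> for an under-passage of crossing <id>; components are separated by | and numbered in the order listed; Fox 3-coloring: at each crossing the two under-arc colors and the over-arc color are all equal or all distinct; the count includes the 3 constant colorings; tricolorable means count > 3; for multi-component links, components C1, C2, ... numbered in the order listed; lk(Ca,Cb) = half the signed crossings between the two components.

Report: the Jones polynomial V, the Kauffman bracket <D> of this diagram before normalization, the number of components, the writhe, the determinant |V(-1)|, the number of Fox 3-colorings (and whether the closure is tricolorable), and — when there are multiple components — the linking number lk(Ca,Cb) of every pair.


Jones polynomial: V(x) = x^-1 - 1 + 2x - 2x^2 + 2x^3 - 2x^4 + x^5
<D> = -A^-17 + 2A^-13 - 2A^-9 + 2A^-5 - 2A^-1 + A^3 - A^7; writhe +1
components 1, writhe +1 (11 crossings)
3-colorings: 3 of 3^11, det 11 — not tricolorable
note: the span of V is 6, forcing >= 6 crossings in any diagram


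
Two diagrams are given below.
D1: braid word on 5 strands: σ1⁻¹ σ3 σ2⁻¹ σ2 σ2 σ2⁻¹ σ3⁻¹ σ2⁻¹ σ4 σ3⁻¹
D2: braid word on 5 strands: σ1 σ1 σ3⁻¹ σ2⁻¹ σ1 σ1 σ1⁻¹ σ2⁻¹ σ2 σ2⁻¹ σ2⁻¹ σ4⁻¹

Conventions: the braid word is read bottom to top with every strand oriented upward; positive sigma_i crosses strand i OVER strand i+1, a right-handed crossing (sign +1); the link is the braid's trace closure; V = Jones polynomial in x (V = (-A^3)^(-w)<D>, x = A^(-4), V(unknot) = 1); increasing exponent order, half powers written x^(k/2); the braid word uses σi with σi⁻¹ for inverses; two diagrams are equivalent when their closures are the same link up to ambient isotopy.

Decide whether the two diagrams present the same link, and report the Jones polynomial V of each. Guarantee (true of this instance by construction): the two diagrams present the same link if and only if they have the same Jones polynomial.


same link: no
V(D1) = 1  [10 crossings, <D> = A^-6, w = -2]
V(D2) = -x^-3 + 2x^-2 - 2x^-1 + 3 - 2x + 2x^2 - x^3  [12 crossings, <D> = -A^-18 + 2A^-14 - 2A^-10 + 3A^-6 - 2A^-2 + 2A^2 - A^6, w = -2]
insight: V(x) takes 2 values over 2 diagrams, fixing the grouping


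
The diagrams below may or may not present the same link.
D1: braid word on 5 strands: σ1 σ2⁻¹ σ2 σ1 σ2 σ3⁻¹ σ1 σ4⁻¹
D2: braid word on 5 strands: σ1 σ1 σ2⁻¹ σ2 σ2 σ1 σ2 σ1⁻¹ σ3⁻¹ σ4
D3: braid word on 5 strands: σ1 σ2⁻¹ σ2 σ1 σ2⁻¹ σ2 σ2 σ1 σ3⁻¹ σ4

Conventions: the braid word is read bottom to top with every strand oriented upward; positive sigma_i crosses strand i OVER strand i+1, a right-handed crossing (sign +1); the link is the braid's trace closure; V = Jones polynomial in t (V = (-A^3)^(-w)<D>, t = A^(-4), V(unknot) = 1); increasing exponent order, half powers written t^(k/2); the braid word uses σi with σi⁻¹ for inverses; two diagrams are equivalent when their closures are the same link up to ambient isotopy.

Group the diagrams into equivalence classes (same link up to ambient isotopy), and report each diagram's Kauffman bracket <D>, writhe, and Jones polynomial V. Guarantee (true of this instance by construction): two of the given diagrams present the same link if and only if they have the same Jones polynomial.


classes: {D1, D2, D3}
V(D1) = t + t^3 - t^4  [8 crossings, <D> = -A^-10 + A^-6 + A^2, w = +2]
V(D2) = t + t^3 - t^4  [10 crossings, <D> = -A^-4 + 1 + A^8, w = +4]
V(D3) = t + t^3 - t^4  [10 crossings, <D> = -A^-4 + 1 + A^8, w = +4]
note: all 3 diagrams share one V(t), hence one class


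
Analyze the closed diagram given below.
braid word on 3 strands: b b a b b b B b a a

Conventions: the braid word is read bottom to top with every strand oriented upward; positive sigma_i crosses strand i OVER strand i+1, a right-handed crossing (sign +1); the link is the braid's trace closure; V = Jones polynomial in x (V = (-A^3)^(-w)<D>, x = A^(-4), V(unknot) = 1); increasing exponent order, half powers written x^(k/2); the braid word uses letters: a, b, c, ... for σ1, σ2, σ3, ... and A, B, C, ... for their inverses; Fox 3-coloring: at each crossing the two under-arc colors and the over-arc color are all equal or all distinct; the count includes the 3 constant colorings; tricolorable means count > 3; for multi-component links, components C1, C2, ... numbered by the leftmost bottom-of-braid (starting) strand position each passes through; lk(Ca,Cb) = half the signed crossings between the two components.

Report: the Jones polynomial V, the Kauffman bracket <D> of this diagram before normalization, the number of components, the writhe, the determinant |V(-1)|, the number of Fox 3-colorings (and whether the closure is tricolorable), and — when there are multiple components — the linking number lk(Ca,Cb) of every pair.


V = x^3 + x^5 - x^8
<D> = -A^-8 + A^4 + A^12 (w = +8)
1 component over 10 crossings, w = +8
9 Fox colorings among 3^10, |V(-1)| = 3: tricolorable
why: det 3 = |V(-1)|; divisible by 3, so tricolorable


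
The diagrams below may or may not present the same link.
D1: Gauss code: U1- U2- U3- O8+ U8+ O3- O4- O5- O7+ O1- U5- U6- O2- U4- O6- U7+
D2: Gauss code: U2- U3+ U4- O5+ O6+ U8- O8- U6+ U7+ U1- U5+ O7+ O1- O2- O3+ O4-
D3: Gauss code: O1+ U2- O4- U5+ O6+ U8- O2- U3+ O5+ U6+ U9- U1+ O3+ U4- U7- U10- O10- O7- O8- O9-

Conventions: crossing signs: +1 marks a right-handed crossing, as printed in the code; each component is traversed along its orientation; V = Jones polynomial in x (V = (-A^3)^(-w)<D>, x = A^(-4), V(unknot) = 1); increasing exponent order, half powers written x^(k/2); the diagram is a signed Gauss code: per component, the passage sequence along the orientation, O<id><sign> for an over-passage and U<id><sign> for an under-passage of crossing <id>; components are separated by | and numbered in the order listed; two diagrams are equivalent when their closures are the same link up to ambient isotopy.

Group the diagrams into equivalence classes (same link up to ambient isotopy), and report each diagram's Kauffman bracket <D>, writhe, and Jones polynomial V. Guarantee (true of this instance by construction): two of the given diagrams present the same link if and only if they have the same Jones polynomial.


grouping into links: {D1} | {D2} | {D3}
V(D1) = -x^-4 + x^-3 + x^-1  (w -4, c 8, <D> = A^-8 + 1 - A^4)
V(D2) = 1  (w 0, c 8, <D> = 1)
D3 (bracket -A^-18 + 2A^-14 - 2A^-10 + 3A^-6 - 2A^-2 + 2A^2 - A^6; 10 crossings at w = -2): V = -x^-3 + 2x^-2 - 2x^-1 + 3 - 2x + 2x^2 - x^3
why: comparing 3 Jones polynomials yields 3 groups


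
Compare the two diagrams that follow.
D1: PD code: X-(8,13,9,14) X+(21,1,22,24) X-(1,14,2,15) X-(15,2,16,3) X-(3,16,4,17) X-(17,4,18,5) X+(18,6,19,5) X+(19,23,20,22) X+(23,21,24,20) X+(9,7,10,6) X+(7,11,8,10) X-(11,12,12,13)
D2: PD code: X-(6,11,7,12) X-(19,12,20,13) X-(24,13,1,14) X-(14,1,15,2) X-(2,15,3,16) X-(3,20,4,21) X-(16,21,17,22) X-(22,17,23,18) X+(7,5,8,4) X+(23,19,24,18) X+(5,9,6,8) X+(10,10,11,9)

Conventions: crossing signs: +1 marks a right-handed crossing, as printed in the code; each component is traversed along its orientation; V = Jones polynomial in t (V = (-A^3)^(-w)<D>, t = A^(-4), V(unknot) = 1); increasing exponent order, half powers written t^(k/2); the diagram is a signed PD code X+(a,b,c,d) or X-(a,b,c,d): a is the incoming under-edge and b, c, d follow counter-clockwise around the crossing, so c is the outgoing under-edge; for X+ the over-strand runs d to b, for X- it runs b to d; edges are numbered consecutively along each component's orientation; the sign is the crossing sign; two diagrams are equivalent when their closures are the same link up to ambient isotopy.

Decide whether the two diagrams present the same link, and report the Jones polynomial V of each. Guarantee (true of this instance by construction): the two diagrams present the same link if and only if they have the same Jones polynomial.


equivalent: no
V(D1) = -t^-3 + t^-2 - t^-1 + 3 - t + t^2 - t^3  (w 0, c 12, <D> = -A^-12 + A^-8 - A^-4 + 3 - A^4 + A^8 - A^12)
V(D2) = -t^-7 + t^-6 - t^-5 + t^-4 + t^-2  (w -4, c 12, <D> = A^-4 + A^4 - A^8 + A^12 - A^16)
why: V(t) takes 2 values over 2 diagrams, fixing the grouping


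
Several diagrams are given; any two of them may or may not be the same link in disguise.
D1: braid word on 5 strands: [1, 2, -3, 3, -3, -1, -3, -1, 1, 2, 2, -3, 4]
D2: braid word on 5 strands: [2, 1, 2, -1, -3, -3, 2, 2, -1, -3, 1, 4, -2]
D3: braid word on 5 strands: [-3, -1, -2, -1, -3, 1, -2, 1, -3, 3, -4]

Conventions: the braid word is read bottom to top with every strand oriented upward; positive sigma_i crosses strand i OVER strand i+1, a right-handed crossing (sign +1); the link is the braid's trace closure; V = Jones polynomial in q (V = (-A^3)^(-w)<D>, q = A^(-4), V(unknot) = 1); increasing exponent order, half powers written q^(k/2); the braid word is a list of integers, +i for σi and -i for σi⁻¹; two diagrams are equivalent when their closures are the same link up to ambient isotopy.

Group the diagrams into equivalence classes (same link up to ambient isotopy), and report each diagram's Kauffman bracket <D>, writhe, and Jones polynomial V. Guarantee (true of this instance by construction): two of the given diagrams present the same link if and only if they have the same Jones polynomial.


equivalence classes: {D1, D2} | {D3}
D1 (bracket A^-3 + 2A^5 - A^9 + A^13 - A^17; 13 crossings at w = +1): V = q^(-7/2) - q^(-5/2) + q^(-3/2) - 2q^(-1/2) - q^(3/2)
V(D2) = q^(-7/2) - q^(-5/2) + q^(-3/2) - 2q^(-1/2) - q^(3/2)  (w +1, c 13, <D> = A^-3 + 2A^5 - A^9 + A^13 - A^17)
V(D3) = q^(-9/2) - q^(-5/2) - q^(-3/2) - q^(-1/2)  [11 crossings, <D> = A^-13 + A^-9 + A^-5 - A^3, w = -5]
key observation: comparing 3 Jones polynomials yields 2 groups


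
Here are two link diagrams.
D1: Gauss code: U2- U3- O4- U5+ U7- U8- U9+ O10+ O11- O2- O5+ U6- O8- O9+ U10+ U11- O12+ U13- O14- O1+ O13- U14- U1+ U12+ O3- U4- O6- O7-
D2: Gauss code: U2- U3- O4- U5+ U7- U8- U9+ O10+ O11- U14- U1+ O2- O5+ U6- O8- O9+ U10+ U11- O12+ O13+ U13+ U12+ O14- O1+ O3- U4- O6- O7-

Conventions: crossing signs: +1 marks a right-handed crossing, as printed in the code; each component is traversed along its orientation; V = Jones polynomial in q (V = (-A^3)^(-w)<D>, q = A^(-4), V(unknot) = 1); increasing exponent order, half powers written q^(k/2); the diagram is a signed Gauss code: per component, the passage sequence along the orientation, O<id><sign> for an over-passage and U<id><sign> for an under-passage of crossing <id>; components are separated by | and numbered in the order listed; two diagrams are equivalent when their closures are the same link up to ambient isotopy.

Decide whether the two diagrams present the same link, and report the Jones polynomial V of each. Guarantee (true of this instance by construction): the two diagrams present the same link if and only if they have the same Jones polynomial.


equivalent: yes
D1 (bracket A^-8 - A^-4 + 2 - A^4 + A^8 - A^12; 14 crossings at w = -4): V = -q^-6 + q^-5 - q^-4 + 2q^-3 - q^-2 + q^-1
V(D2) = -q^-6 + q^-5 - q^-4 + 2q^-3 - q^-2 + q^-1  [14 crossings, <D> = A^-2 - A^2 + 2A^6 - A^10 + A^14 - A^18, w = -2]
observation: from 14 to 14 crossings by R-moves: one link, two diagrams


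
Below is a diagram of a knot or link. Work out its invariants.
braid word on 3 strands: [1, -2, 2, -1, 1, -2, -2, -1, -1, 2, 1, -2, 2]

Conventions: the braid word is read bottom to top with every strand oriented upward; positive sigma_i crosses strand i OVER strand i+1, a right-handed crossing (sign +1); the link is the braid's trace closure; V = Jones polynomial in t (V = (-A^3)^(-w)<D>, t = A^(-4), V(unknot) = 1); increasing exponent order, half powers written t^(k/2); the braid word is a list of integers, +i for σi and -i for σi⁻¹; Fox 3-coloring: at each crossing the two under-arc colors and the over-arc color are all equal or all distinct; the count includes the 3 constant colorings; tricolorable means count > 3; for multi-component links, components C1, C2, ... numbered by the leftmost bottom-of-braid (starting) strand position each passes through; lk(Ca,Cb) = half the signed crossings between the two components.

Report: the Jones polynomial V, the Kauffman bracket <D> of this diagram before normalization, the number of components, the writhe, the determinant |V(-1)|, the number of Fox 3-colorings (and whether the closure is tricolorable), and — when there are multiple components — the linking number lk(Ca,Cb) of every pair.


Jones polynomial: V(t) = t^(-7/2) - 2t^(-5/2) + t^(-3/2) - 2t^(-1/2) + t^(1/2) - t^(3/2)
<D> = A^-9 - A^-5 + 2A^-1 - A^3 + 2A^7 - A^11; writhe -1
components 2, writhe -1 (13 crossings)
linking number lk(C1,C2) = 0
3-colorings: 3 of 3^13, det 8 — not tricolorable
note: free reduction leaves σ1 σ2⁻¹ σ2⁻¹ σ1⁻¹ σ1⁻¹ σ2 σ1 of the original 13 letters


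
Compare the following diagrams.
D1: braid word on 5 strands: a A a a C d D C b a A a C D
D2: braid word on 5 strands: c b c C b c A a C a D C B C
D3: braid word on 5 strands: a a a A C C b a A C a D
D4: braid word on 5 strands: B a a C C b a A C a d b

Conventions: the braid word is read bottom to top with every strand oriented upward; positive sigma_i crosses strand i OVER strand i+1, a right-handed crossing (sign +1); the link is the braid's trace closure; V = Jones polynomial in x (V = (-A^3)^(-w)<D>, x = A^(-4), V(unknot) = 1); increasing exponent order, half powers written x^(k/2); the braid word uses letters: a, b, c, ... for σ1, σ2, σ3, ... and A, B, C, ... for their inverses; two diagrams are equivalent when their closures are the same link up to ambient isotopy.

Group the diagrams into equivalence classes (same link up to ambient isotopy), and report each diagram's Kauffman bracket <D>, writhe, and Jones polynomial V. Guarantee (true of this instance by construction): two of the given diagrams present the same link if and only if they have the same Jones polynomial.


equivalence classes: {D1, D3, D4} | {D2}
D1 (bracket -A^-12 + A^-8 - A^-4 + 3 - A^4 + A^8 - A^12; 14 crossings at w = 0): V = -x^-3 + x^-2 - x^-1 + 3 - x + x^2 - x^3
V(D2) = 1  (w 0, c 14, <D> = 1)
D3 (bracket -A^-12 + A^-8 - A^-4 + 3 - A^4 + A^8 - A^12; 12 crossings at w = 0): V = -x^-3 + x^-2 - x^-1 + 3 - x + x^2 - x^3
D4 (bracket -A^-6 + A^-2 - A^2 + 3A^6 - A^10 + A^14 - A^18; 12 crossings at w = +2): V = -x^-3 + x^-2 - x^-1 + 3 - x + x^2 - x^3
observation: 2 classes among 4 diagrams; unequal V(x) rules out equality


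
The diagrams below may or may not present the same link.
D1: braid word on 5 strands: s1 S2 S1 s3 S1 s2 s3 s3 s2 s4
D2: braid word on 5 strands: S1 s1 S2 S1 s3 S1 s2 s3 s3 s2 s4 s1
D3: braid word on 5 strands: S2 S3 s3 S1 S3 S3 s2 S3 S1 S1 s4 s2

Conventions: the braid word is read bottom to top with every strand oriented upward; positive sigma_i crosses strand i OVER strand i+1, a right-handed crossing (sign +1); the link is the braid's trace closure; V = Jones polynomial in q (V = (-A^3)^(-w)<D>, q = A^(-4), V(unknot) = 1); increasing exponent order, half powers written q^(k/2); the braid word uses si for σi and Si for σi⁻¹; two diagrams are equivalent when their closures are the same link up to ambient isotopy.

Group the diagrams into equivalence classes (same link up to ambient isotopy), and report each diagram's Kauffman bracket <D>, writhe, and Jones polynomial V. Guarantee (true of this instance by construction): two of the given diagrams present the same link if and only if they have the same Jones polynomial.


grouping into links: {D1, D2} | {D3}
V(D1) = q^-1 - 1 + 2q - 2q^2 + 2q^3 - 2q^4 + q^5  (w +4, c 10, <D> = A^-8 - 2A^-4 + 2 - 2A^4 + 2A^8 - A^12 + A^16)
V(D2) = q^-1 - 1 + 2q - 2q^2 + 2q^3 - 2q^4 + q^5  [12 crossings, <D> = A^-8 - 2A^-4 + 2 - 2A^4 + 2A^8 - A^12 + A^16, w = +4]
V(D3) = q^-8 - 2q^-7 + q^-6 - 2q^-5 + 2q^-4 + q^-2  [12 crossings, <D> = A^-4 + 2A^4 - 2A^8 + A^12 - 2A^16 + A^20, w = -4]
why: 2 classes among 3 diagrams; unequal V(q) rules out equality
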